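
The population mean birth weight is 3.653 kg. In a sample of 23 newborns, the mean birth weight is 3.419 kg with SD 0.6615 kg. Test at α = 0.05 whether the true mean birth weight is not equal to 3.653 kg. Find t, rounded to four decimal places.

H0: μ = 3.653; H1: μ ≠ 3.653 (one-sample t-test, two-sided).
t = (x̄ − μ₀)/(s/√n) = (3.419 − 3.653)/(0.6615/√23) = -1.6965
df = n − 1 = 22
Two-sided p-value ≈ 0.1039
Since p ≈ 0.1039 > α = 0.05, fail to reject H0; the evidence is not statistically significant.

-1.6965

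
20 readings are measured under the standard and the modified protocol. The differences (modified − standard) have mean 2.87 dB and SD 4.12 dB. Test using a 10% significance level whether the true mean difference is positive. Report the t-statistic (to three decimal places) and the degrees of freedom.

t = 3.115, df = 19

H0: μ_d = 0; H1: μ_d > 0 (paired t-test on the differences, right-tailed).
t = d̄/(s_d/√n) = 2.87/(4.12/√20) = 3.115
df = n − 1 = 19
p-value = P(T ≥ 3.115) ≈ 0.0028
Since p ≈ 0.0028 < α = 0.1, reject H0; the data support H1.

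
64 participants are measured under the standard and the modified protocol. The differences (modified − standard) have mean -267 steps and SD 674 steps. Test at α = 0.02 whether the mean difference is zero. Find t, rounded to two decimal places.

H0: μ_d = 0; H1: μ_d ≠ 0 (paired t-test on the differences, two-sided).
t = d̄/(s_d/√n) = -267/(674/√64) = -3.17
df = n − 1 = 63
Two-sided p-value ≈ 0.0024
Since p ≈ 0.0024 < α = 0.02, reject H0; the data support H1.

-3.17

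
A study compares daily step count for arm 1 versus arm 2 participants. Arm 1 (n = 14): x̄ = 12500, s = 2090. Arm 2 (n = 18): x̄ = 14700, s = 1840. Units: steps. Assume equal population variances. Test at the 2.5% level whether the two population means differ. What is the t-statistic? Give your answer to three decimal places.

Let group 1 = arm 1, group 2 = arm 2. H0: μ_1 = μ_2; H1: μ_1 ≠ μ_2 (two-sample pooled-variance t-test, two-sided).
s_p² = [(14−1)·2090² + (18−1)·1840²]/(14+18−2) = 3811350
t = (12500 − 14700)/√[3811350·(1/14 + 1/18)] = -3.162
df = n₁ + n₂ − 2 = 30
Two-sided p-value ≈ 0.004
Since p ≈ 0.004 < α = 0.025, reject H0; the evidence is statistically significant.

-3.162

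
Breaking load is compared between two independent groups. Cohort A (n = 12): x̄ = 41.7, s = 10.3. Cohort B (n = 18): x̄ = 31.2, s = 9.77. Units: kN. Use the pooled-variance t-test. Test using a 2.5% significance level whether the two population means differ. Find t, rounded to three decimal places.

2.823

Let group 1 = cohort A, group 2 = cohort B. H0: μ_1 = μ_2; H1: μ_1 ≠ μ_2 (two-sample pooled-variance t-test, two-sided).
s_p² = [(12−1)·10.3² + (18−1)·9.77²]/(12+18−2) = 99.6318
t = (41.7 − 31.2)/√[99.6318·(1/12 + 1/18)] = 2.823
df = n₁ + n₂ − 2 = 28
Two-sided p-value ≈ 0.0087
Since p ≈ 0.0087 < α = 0.025, reject H0; the evidence is statistically significant.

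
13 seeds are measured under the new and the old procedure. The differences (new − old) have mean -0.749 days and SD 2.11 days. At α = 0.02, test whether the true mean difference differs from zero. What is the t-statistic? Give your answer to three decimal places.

H0: μ_d = 0; H1: μ_d ≠ 0 (paired t-test on the differences, two-sided).
t = d̄/(s_d/√n) = -0.749/(2.11/√13) = -1.280
df = n − 1 = 12
Two-sided p-value ≈ 0.225
Since p ≈ 0.225 > α = 0.02, fail to reject H0; the data do not provide sufficient evidence against H0.

-1.280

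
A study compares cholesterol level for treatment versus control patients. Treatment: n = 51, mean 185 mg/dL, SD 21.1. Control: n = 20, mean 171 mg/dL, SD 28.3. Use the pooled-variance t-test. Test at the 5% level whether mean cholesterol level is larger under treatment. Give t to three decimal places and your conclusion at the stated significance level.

t = 2.277; reject H0

Let group 1 = treatment, group 2 = control. H0: μ_1 = μ_2; H1: μ_1 > μ_2 (two-sample pooled-variance t-test, right-tailed).
s_p² = [(51−1)·21.1² + (20−1)·28.3²]/(51+20−2) = 543.151
t = (185 − 171)/√[543.151·(1/51 + 1/20)] = 2.277
df = n₁ + n₂ − 2 = 69
p-value = P(T ≥ 2.277) ≈ 0.013
Since p ≈ 0.013 < α = 0.05, reject H0; the data support H1.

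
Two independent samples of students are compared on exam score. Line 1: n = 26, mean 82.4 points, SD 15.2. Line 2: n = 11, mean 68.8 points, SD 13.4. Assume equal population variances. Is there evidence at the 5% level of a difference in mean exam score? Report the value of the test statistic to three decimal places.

Let group 1 = line 1, group 2 = line 2. H0: μ_1 = μ_2; H1: μ_1 ≠ μ_2 (two-sample pooled-variance t-test, two-sided).
s_p² = [(26−1)·15.2² + (11−1)·13.4²]/(26+11−2) = 216.331
t = (82.4 − 68.8)/√[216.331·(1/26 + 1/11)] = 2.571
df = n₁ + n₂ − 2 = 35
Two-sided p-value ≈ 0.0146
Since p ≈ 0.0146 < α = 0.05, reject H0; the data support H1.

2.571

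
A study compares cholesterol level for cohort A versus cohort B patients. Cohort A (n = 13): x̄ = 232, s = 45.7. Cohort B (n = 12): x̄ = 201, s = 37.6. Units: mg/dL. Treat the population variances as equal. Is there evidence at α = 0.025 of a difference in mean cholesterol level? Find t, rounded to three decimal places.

1.843

Let group 1 = cohort A, group 2 = cohort B. H0: μ_1 = μ_2; H1: μ_1 ≠ μ_2 (two-sample pooled-variance t-test, two-sided).
s_p² = [(13−1)·45.7² + (12−1)·37.6²]/(13+12−2) = 1765.79
t = (232 − 201)/√[1765.79·(1/13 + 1/12)] = 1.843
df = n₁ + n₂ − 2 = 23
Two-sided p-value ≈ 0.0783
Since p ≈ 0.0783 > α = 0.025, fail to reject H0; the data do not provide sufficient evidence against H0.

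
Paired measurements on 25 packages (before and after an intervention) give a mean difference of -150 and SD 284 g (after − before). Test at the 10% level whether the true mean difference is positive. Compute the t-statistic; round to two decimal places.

-2.64

H0: μ_d = 0; H1: μ_d > 0 (paired t-test on the differences, right-tailed).
t = d̄/(s_d/√n) = -150/(284/√25) = -2.64
df = n − 1 = 24
p-value = P(T ≥ -2.64) ≈ 0.9928
Since p ≈ 0.9928 > α = 0.1, fail to reject H0; the data do not provide sufficient evidence against H0.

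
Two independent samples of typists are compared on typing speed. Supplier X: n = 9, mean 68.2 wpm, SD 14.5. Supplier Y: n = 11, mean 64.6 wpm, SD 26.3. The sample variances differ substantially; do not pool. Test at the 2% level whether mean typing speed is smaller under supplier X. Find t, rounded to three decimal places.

0.388

Let group 1 = supplier X, group 2 = supplier Y. H0: μ_1 = μ_2; H1: μ_1 < μ_2 (Welch's two-sample t-test, left-tailed).
t = (x̄_1 − x̄_2)/√(s_1²/n_1 + s_2²/n_2) = (68.2 − 64.6)/√(14.5²/9 + 26.3²/11) = 0.388
Welch–Satterthwaite df ≈ 16.04
p-value = P(T ≤ 0.388) ≈ 0.648
Since p ≈ 0.648 > α = 0.02, fail to reject H0; the data do not provide sufficient evidence against H0.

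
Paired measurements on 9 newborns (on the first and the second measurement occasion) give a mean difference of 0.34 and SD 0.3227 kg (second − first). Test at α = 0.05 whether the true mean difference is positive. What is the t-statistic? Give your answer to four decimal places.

H0: μ_d = 0; H1: μ_d > 0 (paired t-test on the differences, right-tailed).
t = d̄/(s_d/√n) = 0.34/(0.3227/√9) = 3.1608
df = n − 1 = 8
p-value = P(T ≥ 3.1608) ≈ 0.007
Since p ≈ 0.007 < α = 0.05, reject H0; the evidence is statistically significant.

3.1608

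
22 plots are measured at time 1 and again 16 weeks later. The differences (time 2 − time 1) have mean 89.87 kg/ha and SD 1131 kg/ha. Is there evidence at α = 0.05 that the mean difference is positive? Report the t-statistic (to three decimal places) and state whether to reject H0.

H0: μ_d = 0; H1: μ_d > 0 (paired t-test on the differences, right-tailed).
t = d̄/(s_d/√n) = 89.87/(1131/√22) = 0.373
df = n − 1 = 21
p-value = P(T ≥ 0.373) ≈ 0.3566
Since p ≈ 0.3566 > α = 0.05, fail to reject H0; the data do not provide sufficient evidence against H0.

t = 0.373; fail to reject H0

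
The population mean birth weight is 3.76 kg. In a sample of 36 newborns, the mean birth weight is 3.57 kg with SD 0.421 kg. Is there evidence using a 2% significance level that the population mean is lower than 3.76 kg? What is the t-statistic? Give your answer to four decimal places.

H0: μ = 3.76; H1: μ < 3.76 (one-sample t-test, left-tailed).
t = (x̄ − μ₀)/(s/√n) = (3.57 − 3.76)/(0.421/√36) = -2.7078
df = n − 1 = 35
p-value = P(T ≤ -2.7078) ≈ 0.005
Since p ≈ 0.005 < α = 0.02, reject H0; the data support H1.

-2.7078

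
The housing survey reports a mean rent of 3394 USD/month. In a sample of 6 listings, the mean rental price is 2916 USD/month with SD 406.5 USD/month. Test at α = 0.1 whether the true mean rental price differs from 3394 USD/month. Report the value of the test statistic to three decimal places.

-2.880

H0: μ = 3394; H1: μ ≠ 3394 (one-sample t-test, two-sided).
t = (x̄ − μ₀)/(s/√n) = (2916 − 3394)/(406.5/√6) = -2.880
df = n − 1 = 5
Two-sided p-value ≈ 0.0346
Since p ≈ 0.0346 < α = 0.1, reject H0; the evidence is statistically significant.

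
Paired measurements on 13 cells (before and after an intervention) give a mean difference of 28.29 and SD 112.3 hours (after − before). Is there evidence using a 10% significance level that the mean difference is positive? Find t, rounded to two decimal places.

H0: μ_d = 0; H1: μ_d > 0 (paired t-test on the differences, right-tailed).
t = d̄/(s_d/√n) = 28.29/(112.3/√13) = 0.91
df = n − 1 = 12
p-value = P(T ≥ 0.91) ≈ 0.1908
Since p ≈ 0.1908 > α = 0.1, fail to reject H0; the data do not provide sufficient evidence against H0.

0.91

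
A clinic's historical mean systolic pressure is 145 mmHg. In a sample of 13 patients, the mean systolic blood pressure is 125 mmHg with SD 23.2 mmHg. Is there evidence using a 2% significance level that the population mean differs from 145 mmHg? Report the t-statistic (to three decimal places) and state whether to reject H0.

t = -3.108; reject H0

H0: μ = 145; H1: μ ≠ 145 (one-sample t-test, two-sided).
t = (x̄ − μ₀)/(s/√n) = (125 − 145)/(23.2/√13) = -3.108
df = n − 1 = 12
Two-sided p-value ≈ 0.009
Since p ≈ 0.009 < α = 0.02, reject H0; the data support H1.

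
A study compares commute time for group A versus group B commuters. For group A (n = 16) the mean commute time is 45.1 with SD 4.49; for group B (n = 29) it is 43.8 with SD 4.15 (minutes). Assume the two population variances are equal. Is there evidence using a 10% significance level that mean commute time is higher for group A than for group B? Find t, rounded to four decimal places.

0.9772

Let group 1 = group A, group 2 = group B. H0: μ_1 = μ_2; H1: μ_1 > μ_2 (two-sample pooled-variance t-test, right-tailed).
s_p² = [(16−1)·4.49² + (29−1)·4.15²]/(16+29−2) = 18.2472
t = (45.1 − 43.8)/√[18.2472·(1/16 + 1/29)] = 0.9772
df = n₁ + n₂ − 2 = 43
p-value = P(T ≥ 0.9772) ≈ 0.1670
Since p ≈ 0.1670 > α = 0.1, fail to reject H0; the evidence is not statistically significant.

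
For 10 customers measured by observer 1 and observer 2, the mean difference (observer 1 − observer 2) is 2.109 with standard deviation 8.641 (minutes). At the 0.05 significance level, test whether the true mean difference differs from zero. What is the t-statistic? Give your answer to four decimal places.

H0: μ_d = 0; H1: μ_d ≠ 0 (paired t-test on the differences, two-sided).
t = d̄/(s_d/√n) = 2.109/(8.641/√10) = 0.7718
df = n − 1 = 9
Two-sided p-value ≈ 0.460
Since p ≈ 0.460 > α = 0.05, fail to reject H0; the data do not provide sufficient evidence against H0.

0.7718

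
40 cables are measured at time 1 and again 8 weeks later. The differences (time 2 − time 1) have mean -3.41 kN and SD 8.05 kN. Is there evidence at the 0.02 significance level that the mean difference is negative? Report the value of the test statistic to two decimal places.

H0: μ_d = 0; H1: μ_d < 0 (paired t-test on the differences, left-tailed).
t = d̄/(s_d/√n) = -3.41/(8.05/√40) = -2.68
df = n − 1 = 39
p-value = P(T ≤ -2.68) ≈ 0.005
Since p ≈ 0.005 < α = 0.02, reject H0; the data support H1.

-2.68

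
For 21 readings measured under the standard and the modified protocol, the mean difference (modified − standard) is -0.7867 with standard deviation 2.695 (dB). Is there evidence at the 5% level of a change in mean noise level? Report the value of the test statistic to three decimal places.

H0: μ_d = 0; H1: μ_d ≠ 0 (paired t-test on the differences, two-sided).
t = d̄/(s_d/√n) = -0.7867/(2.695/√21) = -1.338
df = n − 1 = 20
Two-sided p-value ≈ 0.1960
Since p ≈ 0.1960 > α = 0.05, fail to reject H0; the evidence is not statistically significant.

-1.338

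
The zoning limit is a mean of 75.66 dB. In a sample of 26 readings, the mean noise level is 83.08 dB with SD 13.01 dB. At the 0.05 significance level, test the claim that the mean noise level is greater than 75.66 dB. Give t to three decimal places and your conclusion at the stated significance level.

t = 2.908; reject H0

H0: μ = 75.66; H1: μ > 75.66 (one-sample t-test, right-tailed).
t = (x̄ − μ₀)/(s/√n) = (83.08 − 75.66)/(13.01/√26) = 2.908
df = n − 1 = 25
p-value = P(T ≥ 2.908) ≈ 0.004
Since p ≈ 0.004 < α = 0.05, reject H0; the data support H1.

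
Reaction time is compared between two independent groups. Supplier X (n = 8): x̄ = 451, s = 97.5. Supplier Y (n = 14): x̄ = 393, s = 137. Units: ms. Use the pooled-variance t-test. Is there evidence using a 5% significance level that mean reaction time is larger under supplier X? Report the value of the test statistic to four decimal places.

Let group 1 = supplier X, group 2 = supplier Y. H0: μ_1 = μ_2; H1: μ_1 > μ_2 (two-sample pooled-variance t-test, right-tailed).
s_p² = [(8−1)·97.5² + (14−1)·137²]/(8+14−2) = 15527
t = (451 − 393)/√[15527·(1/8 + 1/14)] = 1.0502
df = n₁ + n₂ − 2 = 20
p-value = P(T ≥ 1.0502) ≈ 0.1531
Since p ≈ 0.1531 > α = 0.05, fail to reject H0; the evidence is not statistically significant.

1.0502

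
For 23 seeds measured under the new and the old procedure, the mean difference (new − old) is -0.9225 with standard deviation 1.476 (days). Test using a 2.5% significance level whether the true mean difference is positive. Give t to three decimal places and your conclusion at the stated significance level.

H0: μ_d = 0; H1: μ_d > 0 (paired t-test on the differences, right-tailed).
t = d̄/(s_d/√n) = -0.9225/(1.476/√23) = -2.997
df = n − 1 = 22
p-value = P(T ≥ -2.997) ≈ 0.9967
Since p ≈ 0.9967 > α = 0.025, fail to reject H0; the data do not provide sufficient evidence against H0.

t = -2.997; fail to reject H0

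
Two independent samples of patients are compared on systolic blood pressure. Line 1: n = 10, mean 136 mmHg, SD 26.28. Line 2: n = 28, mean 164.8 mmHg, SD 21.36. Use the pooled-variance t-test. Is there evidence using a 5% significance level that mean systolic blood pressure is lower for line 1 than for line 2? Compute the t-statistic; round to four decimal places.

Let group 1 = line 1, group 2 = line 2. H0: μ_1 = μ_2; H1: μ_1 < μ_2 (two-sample pooled-variance t-test, left-tailed).
s_p² = [(10−1)·26.28² + (28−1)·21.36²]/(10+28−2) = 514.847
t = (136 − 164.8)/√[514.847·(1/10 + 1/28)] = -3.4454
df = n₁ + n₂ − 2 = 36
p-value = P(T ≤ -3.4454) ≈ 0.0007
Since p ≈ 0.0007 < α = 0.05, reject H0; the data support H1.

-3.4454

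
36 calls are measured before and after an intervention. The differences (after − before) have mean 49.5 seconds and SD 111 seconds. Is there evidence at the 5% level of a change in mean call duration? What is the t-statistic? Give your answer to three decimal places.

H0: μ_d = 0; H1: μ_d ≠ 0 (paired t-test on the differences, two-sided).
t = d̄/(s_d/√n) = 49.5/(111/√36) = 2.676
df = n − 1 = 35
Two-sided p-value ≈ 0.011
Since p ≈ 0.011 < α = 0.05, reject H0; the evidence is statistically significant.

2.676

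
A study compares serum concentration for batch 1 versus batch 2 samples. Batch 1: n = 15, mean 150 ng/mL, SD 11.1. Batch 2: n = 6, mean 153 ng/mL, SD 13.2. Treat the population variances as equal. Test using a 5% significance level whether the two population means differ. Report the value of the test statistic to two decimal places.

-0.53

Let group 1 = batch 1, group 2 = batch 2. H0: μ_1 = μ_2; H1: μ_1 ≠ μ_2 (two-sample pooled-variance t-test, two-sided).
s_p² = [(15−1)·11.1² + (6−1)·13.2²]/(15+6−2) = 136.639
t = (150 − 153)/√[136.639·(1/15 + 1/6)] = -0.53
df = n₁ + n₂ − 2 = 19
Two-sided p-value ≈ 0.601
Since p ≈ 0.601 > α = 0.05, fail to reject H0; the evidence is not statistically significant.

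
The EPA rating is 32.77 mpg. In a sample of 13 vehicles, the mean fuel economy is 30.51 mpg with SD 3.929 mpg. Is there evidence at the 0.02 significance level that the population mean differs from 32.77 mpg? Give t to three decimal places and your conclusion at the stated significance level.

t = -2.074; fail to reject H0

H0: μ = 32.77; H1: μ ≠ 32.77 (one-sample t-test, two-sided).
t = (x̄ − μ₀)/(s/√n) = (30.51 − 32.77)/(3.929/√13) = -2.074
df = n − 1 = 12
Two-sided p-value ≈ 0.060
Since p ≈ 0.060 > α = 0.02, fail to reject H0; the data do not provide sufficient evidence against H0.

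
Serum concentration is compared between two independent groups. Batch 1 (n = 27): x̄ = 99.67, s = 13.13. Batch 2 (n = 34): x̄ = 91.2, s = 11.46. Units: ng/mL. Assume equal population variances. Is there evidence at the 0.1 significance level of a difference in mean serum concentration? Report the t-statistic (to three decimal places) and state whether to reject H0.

t = 2.688; reject H0

Let group 1 = batch 1, group 2 = batch 2. H0: μ_1 = μ_2; H1: μ_1 ≠ μ_2 (two-sample pooled-variance t-test, two-sided).
s_p² = [(27−1)·13.13² + (34−1)·11.46²]/(27+34−2) = 149.428
t = (99.67 − 91.2)/√[149.428·(1/27 + 1/34)] = 2.688
df = n₁ + n₂ − 2 = 59
Two-sided p-value ≈ 0.009
Since p ≈ 0.009 < α = 0.1, reject H0; the evidence is statistically significant.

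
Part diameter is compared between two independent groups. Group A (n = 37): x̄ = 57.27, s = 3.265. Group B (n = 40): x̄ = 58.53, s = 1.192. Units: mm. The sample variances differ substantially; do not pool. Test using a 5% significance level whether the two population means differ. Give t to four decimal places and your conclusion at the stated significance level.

Let group 1 = group A, group 2 = group B. H0: μ_1 = μ_2; H1: μ_1 ≠ μ_2 (Welch's two-sample t-test, two-sided).
t = (x̄_1 − x̄_2)/√(s_1²/n_1 + s_2²/n_2) = (57.27 − 58.53)/√(3.265²/37 + 1.192²/40) = -2.2148
Welch–Satterthwaite df ≈ 44.80
Two-sided p-value ≈ 0.0319
Since p ≈ 0.0319 < α = 0.05, reject H0; the data support H1.

t = -2.2148; reject H0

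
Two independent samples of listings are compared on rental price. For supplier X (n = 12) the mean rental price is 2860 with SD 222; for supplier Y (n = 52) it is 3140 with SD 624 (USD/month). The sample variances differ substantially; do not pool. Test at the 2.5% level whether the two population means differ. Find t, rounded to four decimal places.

-2.6003

Let group 1 = supplier X, group 2 = supplier Y. H0: μ_1 = μ_2; H1: μ_1 ≠ μ_2 (Welch's two-sample t-test, two-sided).
t = (x̄_1 − x̄_2)/√(s_1²/n_1 + s_2²/n_2) = (2860 − 3140)/√(222²/12 + 624²/52) = -2.6003
Welch–Satterthwaite df ≈ 51.06
Two-sided p-value ≈ 0.012
Since p ≈ 0.012 < α = 0.025, reject H0; the evidence is statistically significant.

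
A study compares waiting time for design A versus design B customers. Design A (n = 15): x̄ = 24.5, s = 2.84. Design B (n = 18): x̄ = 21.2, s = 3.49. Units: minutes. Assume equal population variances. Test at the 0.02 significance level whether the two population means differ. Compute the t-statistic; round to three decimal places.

Let group 1 = design A, group 2 = design B. H0: μ_1 = μ_2; H1: μ_1 ≠ μ_2 (two-sample pooled-variance t-test, two-sided).
s_p² = [(15−1)·2.84² + (18−1)·3.49²]/(15+18−2) = 10.3219
t = (24.5 − 21.2)/√[10.3219·(1/15 + 1/18)] = 2.938
df = n₁ + n₂ − 2 = 31
Two-sided p-value ≈ 0.006
Since p ≈ 0.006 < α = 0.02, reject H0; the data support H1.

2.938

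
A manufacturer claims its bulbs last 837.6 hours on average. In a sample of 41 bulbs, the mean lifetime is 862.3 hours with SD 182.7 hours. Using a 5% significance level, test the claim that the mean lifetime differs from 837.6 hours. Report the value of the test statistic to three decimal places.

0.866

H0: μ = 837.6; H1: μ ≠ 837.6 (one-sample t-test, two-sided).
t = (x̄ − μ₀)/(s/√n) = (862.3 − 837.6)/(182.7/√41) = 0.866
df = n − 1 = 40
Two-sided p-value ≈ 0.3918
Since p ≈ 0.3918 > α = 0.05, fail to reject H0; the data do not provide sufficient evidence against H0.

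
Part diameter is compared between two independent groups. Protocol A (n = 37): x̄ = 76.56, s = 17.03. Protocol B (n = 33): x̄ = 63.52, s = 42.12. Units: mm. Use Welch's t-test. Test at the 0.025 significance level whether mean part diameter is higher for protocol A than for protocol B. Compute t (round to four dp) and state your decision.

Let group 1 = protocol A, group 2 = protocol B. H0: μ_1 = μ_2; H1: μ_1 > μ_2 (Welch's two-sample t-test, right-tailed).
t = (x̄_1 − x̄_2)/√(s_1²/n_1 + s_2²/n_2) = (76.56 − 63.52)/√(17.03²/37 + 42.12²/33) = 1.6615
Welch–Satterthwaite df ≈ 41.23
p-value = P(T ≥ 1.6615) ≈ 0.052
Since p ≈ 0.052 > α = 0.025, fail to reject H0; the evidence is not statistically significant.

t = 1.6615; fail to reject H0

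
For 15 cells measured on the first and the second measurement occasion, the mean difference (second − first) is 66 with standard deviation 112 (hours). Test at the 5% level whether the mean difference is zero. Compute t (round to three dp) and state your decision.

H0: μ_d = 0; H1: μ_d ≠ 0 (paired t-test on the differences, two-sided).
t = d̄/(s_d/√n) = 66/(112/√15) = 2.282
df = n − 1 = 14
Two-sided p-value ≈ 0.0386
Since p ≈ 0.0386 < α = 0.05, reject H0; the data support H1.

t = 2.282; reject H0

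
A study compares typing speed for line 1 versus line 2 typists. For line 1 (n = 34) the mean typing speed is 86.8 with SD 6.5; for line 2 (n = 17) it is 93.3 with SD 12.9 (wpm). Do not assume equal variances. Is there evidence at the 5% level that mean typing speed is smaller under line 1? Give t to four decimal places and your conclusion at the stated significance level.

t = -1.9570; reject H0

Let group 1 = line 1, group 2 = line 2. H0: μ_1 = μ_2; H1: μ_1 < μ_2 (Welch's two-sample t-test, left-tailed).
t = (x̄_1 − x̄_2)/√(s_1²/n_1 + s_2²/n_2) = (86.8 − 93.3)/√(6.5²/34 + 12.9²/17) = -1.9570
Welch–Satterthwaite df ≈ 20.16
p-value = P(T ≤ -1.9570) ≈ 0.032
Since p ≈ 0.032 < α = 0.05, reject H0; the data support H1.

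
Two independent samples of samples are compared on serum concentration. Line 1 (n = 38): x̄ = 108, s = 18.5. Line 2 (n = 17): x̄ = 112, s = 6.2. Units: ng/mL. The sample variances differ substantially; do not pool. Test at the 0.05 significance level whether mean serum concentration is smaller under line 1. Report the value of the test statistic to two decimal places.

-1.19

Let group 1 = line 1, group 2 = line 2. H0: μ_1 = μ_2; H1: μ_1 < μ_2 (Welch's two-sample t-test, left-tailed).
t = (x̄_1 − x̄_2)/√(s_1²/n_1 + s_2²/n_2) = (108 − 112)/√(18.5²/38 + 6.2²/17) = -1.19
Welch–Satterthwaite df ≈ 50.54
p-value = P(T ≤ -1.19) ≈ 0.119
Since p ≈ 0.119 > α = 0.05, fail to reject H0; the evidence is not statistically significant.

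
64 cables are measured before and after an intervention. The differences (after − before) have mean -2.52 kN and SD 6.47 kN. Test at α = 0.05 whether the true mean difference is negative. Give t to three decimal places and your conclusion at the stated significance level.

t = -3.116; reject H0

H0: μ_d = 0; H1: μ_d < 0 (paired t-test on the differences, left-tailed).
t = d̄/(s_d/√n) = -2.52/(6.47/√64) = -3.116
df = n − 1 = 63
p-value = P(T ≤ -3.116) ≈ 0.0014
Since p ≈ 0.0014 < α = 0.05, reject H0; the evidence is statistically significant.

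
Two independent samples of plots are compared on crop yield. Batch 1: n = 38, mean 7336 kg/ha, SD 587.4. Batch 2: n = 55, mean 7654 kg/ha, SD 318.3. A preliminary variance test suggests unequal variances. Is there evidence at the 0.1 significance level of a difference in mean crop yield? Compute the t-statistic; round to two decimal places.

Let group 1 = batch 1, group 2 = batch 2. H0: μ_1 = μ_2; H1: μ_1 ≠ μ_2 (Welch's two-sample t-test, two-sided).
t = (x̄_1 − x̄_2)/√(s_1²/n_1 + s_2²/n_2) = (7336 − 7654)/√(587.4²/38 + 318.3²/55) = -3.04
Welch–Satterthwaite df ≈ 52.07
Two-sided p-value ≈ 0.004
Since p ≈ 0.004 < α = 0.1, reject H0; the data support H1.

-3.04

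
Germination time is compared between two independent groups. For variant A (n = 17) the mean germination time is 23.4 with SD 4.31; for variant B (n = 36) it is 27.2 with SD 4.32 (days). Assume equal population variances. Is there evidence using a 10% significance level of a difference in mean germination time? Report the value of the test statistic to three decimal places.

-2.991

Let group 1 = variant A, group 2 = variant B. H0: μ_1 = μ_2; H1: μ_1 ≠ μ_2 (two-sample pooled-variance t-test, two-sided).
s_p² = [(17−1)·4.31² + (36−1)·4.32²]/(17+36−2) = 18.6353
t = (23.4 − 27.2)/√[18.6353·(1/17 + 1/36)] = -2.991
df = n₁ + n₂ − 2 = 51
Two-sided p-value ≈ 0.0043
Since p ≈ 0.0043 < α = 0.1, reject H0; the evidence is statistically significant.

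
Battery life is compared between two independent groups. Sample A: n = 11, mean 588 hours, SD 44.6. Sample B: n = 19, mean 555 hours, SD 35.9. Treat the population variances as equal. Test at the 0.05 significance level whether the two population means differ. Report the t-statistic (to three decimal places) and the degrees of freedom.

t = 2.220, df = 28

Let group 1 = sample A, group 2 = sample B. H0: μ_1 = μ_2; H1: μ_1 ≠ μ_2 (two-sample pooled-variance t-test, two-sided).
s_p² = [(11−1)·44.6² + (19−1)·35.9²]/(11+19−2) = 1538.93
t = (588 − 555)/√[1538.93·(1/11 + 1/19)] = 2.220
df = n₁ + n₂ − 2 = 28
Two-sided p-value ≈ 0.035
Since p ≈ 0.035 < α = 0.05, reject H0; the data support H1.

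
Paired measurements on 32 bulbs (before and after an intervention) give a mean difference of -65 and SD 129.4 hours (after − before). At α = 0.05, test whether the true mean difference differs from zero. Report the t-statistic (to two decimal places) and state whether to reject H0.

H0: μ_d = 0; H1: μ_d ≠ 0 (paired t-test on the differences, two-sided).
t = d̄/(s_d/√n) = -65/(129.4/√32) = -2.84
df = n − 1 = 31
Two-sided p-value ≈ 0.008
Since p ≈ 0.008 < α = 0.05, reject H0; the data support H1.

t = -2.84; reject H0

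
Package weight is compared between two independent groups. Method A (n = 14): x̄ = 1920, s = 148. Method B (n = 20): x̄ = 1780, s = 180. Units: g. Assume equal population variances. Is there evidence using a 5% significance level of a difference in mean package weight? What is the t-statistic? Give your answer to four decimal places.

Let group 1 = method A, group 2 = method B. H0: μ_1 = μ_2; H1: μ_1 ≠ μ_2 (two-sample pooled-variance t-test, two-sided).
s_p² = [(14−1)·148² + (20−1)·180²]/(14+20−2) = 28136
t = (1920 − 1780)/√[28136·(1/14 + 1/20)] = 2.3952
df = n₁ + n₂ − 2 = 32
Two-sided p-value ≈ 0.0226
Since p ≈ 0.0226 < α = 0.05, reject H0; the evidence is statistically significant.

2.3952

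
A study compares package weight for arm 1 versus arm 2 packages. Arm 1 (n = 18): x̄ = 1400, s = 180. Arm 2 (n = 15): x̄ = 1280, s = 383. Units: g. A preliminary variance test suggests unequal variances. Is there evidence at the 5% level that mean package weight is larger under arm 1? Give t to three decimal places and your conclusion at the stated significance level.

t = 1.115; fail to reject H0

Let group 1 = arm 1, group 2 = arm 2. H0: μ_1 = μ_2; H1: μ_1 > μ_2 (Welch's two-sample t-test, right-tailed).
t = (x̄_1 − x̄_2)/√(s_1²/n_1 + s_2²/n_2) = (1400 − 1280)/√(180²/18 + 383²/15) = 1.115
Welch–Satterthwaite df ≈ 19.10
p-value = P(T ≥ 1.115) ≈ 0.139
Since p ≈ 0.139 > α = 0.05, fail to reject H0; the data do not provide sufficient evidence against H0.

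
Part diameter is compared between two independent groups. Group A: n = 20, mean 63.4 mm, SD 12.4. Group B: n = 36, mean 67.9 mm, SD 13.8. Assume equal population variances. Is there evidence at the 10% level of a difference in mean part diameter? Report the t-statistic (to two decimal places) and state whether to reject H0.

t = -1.21; fail to reject H0

Let group 1 = group A, group 2 = group B. H0: μ_1 = μ_2; H1: μ_1 ≠ μ_2 (two-sample pooled-variance t-test, two-sided).
s_p² = [(20−1)·12.4² + (36−1)·13.8²]/(20+36−2) = 177.534
t = (63.4 − 67.9)/√[177.534·(1/20 + 1/36)] = -1.21
df = n₁ + n₂ − 2 = 54
Two-sided p-value ≈ 0.231
Since p ≈ 0.231 > α = 0.1, fail to reject H0; the evidence is not statistically significant.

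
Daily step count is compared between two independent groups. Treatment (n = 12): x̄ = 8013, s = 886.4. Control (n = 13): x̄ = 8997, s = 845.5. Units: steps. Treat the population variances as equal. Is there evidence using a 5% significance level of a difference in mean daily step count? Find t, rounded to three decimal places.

-2.841

Let group 1 = treatment, group 2 = control. H0: μ_1 = μ_2; H1: μ_1 ≠ μ_2 (two-sample pooled-variance t-test, two-sided).
s_p² = [(12−1)·886.4² + (13−1)·845.5²]/(12+13−2) = 748748
t = (8013 − 8997)/√[748748·(1/12 + 1/13)] = -2.841
df = n₁ + n₂ − 2 = 23
Two-sided p-value ≈ 0.0093
Since p ≈ 0.0093 < α = 0.05, reject H0; the data support H1.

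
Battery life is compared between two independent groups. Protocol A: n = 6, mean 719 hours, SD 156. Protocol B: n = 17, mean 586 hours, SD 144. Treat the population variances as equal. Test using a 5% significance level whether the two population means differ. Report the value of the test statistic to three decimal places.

Let group 1 = protocol A, group 2 = protocol B. H0: μ_1 = μ_2; H1: μ_1 ≠ μ_2 (two-sample pooled-variance t-test, two-sided).
s_p² = [(6−1)·156² + (17−1)·144²]/(6+17−2) = 21593.1
t = (719 − 586)/√[21593.1·(1/6 + 1/17)] = 1.906
df = n₁ + n₂ − 2 = 21
Two-sided p-value ≈ 0.0704
Since p ≈ 0.0704 > α = 0.05, fail to reject H0; the data do not provide sufficient evidence against H0.

1.906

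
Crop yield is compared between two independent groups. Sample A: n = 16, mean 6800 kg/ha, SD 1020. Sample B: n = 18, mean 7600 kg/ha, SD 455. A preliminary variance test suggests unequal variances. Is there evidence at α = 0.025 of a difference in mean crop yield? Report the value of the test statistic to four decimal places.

Let group 1 = sample A, group 2 = sample B. H0: μ_1 = μ_2; H1: μ_1 ≠ μ_2 (Welch's two-sample t-test, two-sided).
t = (x̄_1 − x̄_2)/√(s_1²/n_1 + s_2²/n_2) = (6800 − 7600)/√(1020²/16 + 455²/18) = -2.8919
Welch–Satterthwaite df ≈ 20.22
Two-sided p-value ≈ 0.009
Since p ≈ 0.009 < α = 0.025, reject H0; the data support H1.

-2.8919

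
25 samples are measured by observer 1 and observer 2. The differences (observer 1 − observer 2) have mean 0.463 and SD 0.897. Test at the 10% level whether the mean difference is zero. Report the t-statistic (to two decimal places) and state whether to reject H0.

H0: μ_d = 0; H1: μ_d ≠ 0 (paired t-test on the differences, two-sided).
t = d̄/(s_d/√n) = 0.463/(0.897/√25) = 2.58
df = n − 1 = 24
Two-sided p-value ≈ 0.0164
Since p ≈ 0.0164 < α = 0.1, reject H0; the evidence is statistically significant.

t = 2.58; reject H0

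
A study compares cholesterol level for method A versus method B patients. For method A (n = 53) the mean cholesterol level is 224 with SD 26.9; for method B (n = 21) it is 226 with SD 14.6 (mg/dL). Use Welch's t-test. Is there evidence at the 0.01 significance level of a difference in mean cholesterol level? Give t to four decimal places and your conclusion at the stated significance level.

t = -0.4099; fail to reject H0

Let group 1 = method A, group 2 = method B. H0: μ_1 = μ_2; H1: μ_1 ≠ μ_2 (Welch's two-sample t-test, two-sided).
t = (x̄_1 − x̄_2)/√(s_1²/n_1 + s_2²/n_2) = (224 − 226)/√(26.9²/53 + 14.6²/21) = -0.4099
Welch–Satterthwaite df ≈ 64.86
Two-sided p-value ≈ 0.683
Since p ≈ 0.683 > α = 0.01, fail to reject H0; the data do not provide sufficient evidence against H0.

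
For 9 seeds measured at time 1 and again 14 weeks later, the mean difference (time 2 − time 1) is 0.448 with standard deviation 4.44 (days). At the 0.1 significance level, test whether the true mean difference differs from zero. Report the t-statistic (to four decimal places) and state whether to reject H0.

H0: μ_d = 0; H1: μ_d ≠ 0 (paired t-test on the differences, two-sided).
t = d̄/(s_d/√n) = 0.448/(4.44/√9) = 0.3027
df = n − 1 = 8
Two-sided p-value ≈ 0.770
Since p ≈ 0.770 > α = 0.1, fail to reject H0; the evidence is not statistically significant.

t = 0.3027; fail to reject H0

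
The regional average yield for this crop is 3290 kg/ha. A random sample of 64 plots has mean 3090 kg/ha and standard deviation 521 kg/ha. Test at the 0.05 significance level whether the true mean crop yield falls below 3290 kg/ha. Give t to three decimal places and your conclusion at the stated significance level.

t = -3.071; reject H0

H0: μ = 3290; H1: μ < 3290 (one-sample t-test, left-tailed).
t = (x̄ − μ₀)/(s/√n) = (3090 − 3290)/(521/√64) = -3.071
df = n − 1 = 63
p-value = P(T ≤ -3.071) ≈ 0.002
Since p ≈ 0.002 < α = 0.05, reject H0; the data support H1.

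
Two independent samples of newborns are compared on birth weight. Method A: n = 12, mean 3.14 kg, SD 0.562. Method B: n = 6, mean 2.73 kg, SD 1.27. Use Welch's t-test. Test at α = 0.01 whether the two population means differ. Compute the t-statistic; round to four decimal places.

Let group 1 = method A, group 2 = method B. H0: μ_1 = μ_2; H1: μ_1 ≠ μ_2 (Welch's two-sample t-test, two-sided).
t = (x̄_1 − x̄_2)/√(s_1²/n_1 + s_2²/n_2) = (3.14 − 2.73)/√(0.562²/12 + 1.27²/6) = 0.7547
Welch–Satterthwaite df ≈ 6.00
Two-sided p-value ≈ 0.4790
Since p ≈ 0.4790 > α = 0.01, fail to reject H0; the evidence is not statistically significant.

0.7547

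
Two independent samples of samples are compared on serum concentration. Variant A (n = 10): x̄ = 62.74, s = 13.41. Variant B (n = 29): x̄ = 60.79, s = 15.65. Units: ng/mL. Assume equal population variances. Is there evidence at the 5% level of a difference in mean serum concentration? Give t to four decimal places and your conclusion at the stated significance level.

Let group 1 = variant A, group 2 = variant B. H0: μ_1 = μ_2; H1: μ_1 ≠ μ_2 (two-sample pooled-variance t-test, two-sided).
s_p² = [(10−1)·13.41² + (29−1)·15.65²]/(10+29−2) = 229.089
t = (62.74 − 60.79)/√[229.089·(1/10 + 1/29)] = 0.3513
df = n₁ + n₂ − 2 = 37
Two-sided p-value ≈ 0.7273
Since p ≈ 0.7273 > α = 0.05, fail to reject H0; the evidence is not statistically significant.

t = 0.3513; fail to reject H0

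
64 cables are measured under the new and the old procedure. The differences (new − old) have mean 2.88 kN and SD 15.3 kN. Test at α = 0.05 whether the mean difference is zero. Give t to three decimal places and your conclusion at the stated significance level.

t = 1.506; fail to reject H0

H0: μ_d = 0; H1: μ_d ≠ 0 (paired t-test on the differences, two-sided).
t = d̄/(s_d/√n) = 2.88/(15.3/√64) = 1.506
df = n − 1 = 63
Two-sided p-value ≈ 0.1371
Since p ≈ 0.1371 > α = 0.05, fail to reject H0; the evidence is not statistically significant.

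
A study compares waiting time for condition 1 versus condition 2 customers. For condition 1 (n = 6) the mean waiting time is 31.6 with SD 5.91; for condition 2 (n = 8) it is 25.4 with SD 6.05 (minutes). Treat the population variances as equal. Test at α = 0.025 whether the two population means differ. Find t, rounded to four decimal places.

Let group 1 = condition 1, group 2 = condition 2. H0: μ_1 = μ_2; H1: μ_1 ≠ μ_2 (two-sample pooled-variance t-test, two-sided).
s_p² = [(6−1)·5.91² + (8−1)·6.05²]/(6+8−2) = 35.9048
t = (31.6 − 25.4)/√[35.9048·(1/6 + 1/8)] = 1.9159
df = n₁ + n₂ − 2 = 12
Two-sided p-value ≈ 0.0795
Since p ≈ 0.0795 > α = 0.025, fail to reject H0; the evidence is not statistically significant.

1.9159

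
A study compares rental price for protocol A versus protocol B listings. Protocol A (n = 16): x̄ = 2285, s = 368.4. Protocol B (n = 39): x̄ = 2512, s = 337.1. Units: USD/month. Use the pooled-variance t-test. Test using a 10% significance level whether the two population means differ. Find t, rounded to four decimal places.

-2.2083

Let group 1 = protocol A, group 2 = protocol B. H0: μ_1 = μ_2; H1: μ_1 ≠ μ_2 (two-sample pooled-variance t-test, two-sided).
s_p² = [(16−1)·368.4² + (39−1)·337.1²]/(16+39−2) = 119886
t = (2285 − 2512)/√[119886·(1/16 + 1/39)] = -2.2083
df = n₁ + n₂ − 2 = 53
Two-sided p-value ≈ 0.0316
Since p ≈ 0.0316 < α = 0.1, reject H0; the data support H1.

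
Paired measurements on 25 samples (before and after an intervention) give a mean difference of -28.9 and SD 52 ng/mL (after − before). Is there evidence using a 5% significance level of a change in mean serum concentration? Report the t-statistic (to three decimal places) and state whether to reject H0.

H0: μ_d = 0; H1: μ_d ≠ 0 (paired t-test on the differences, two-sided).
t = d̄/(s_d/√n) = -28.9/(52/√25) = -2.779
df = n − 1 = 24
Two-sided p-value ≈ 0.0104
Since p ≈ 0.0104 < α = 0.05, reject H0; the data support H1.

t = -2.779; reject H0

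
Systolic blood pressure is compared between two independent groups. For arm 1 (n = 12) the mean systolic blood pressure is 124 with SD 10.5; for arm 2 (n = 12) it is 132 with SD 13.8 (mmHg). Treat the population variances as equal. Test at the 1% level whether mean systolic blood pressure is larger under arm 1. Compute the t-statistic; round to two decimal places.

Let group 1 = arm 1, group 2 = arm 2. H0: μ_1 = μ_2; H1: μ_1 > μ_2 (two-sample pooled-variance t-test, right-tailed).
s_p² = [(12−1)·10.5² + (12−1)·13.8²]/(12+12−2) = 150.345
t = (124 − 132)/√[150.345·(1/12 + 1/12)] = -1.60
df = n₁ + n₂ − 2 = 22
p-value = P(T ≥ -1.60) ≈ 0.938
Since p ≈ 0.938 > α = 0.01, fail to reject H0; the evidence is not statistically significant.

-1.60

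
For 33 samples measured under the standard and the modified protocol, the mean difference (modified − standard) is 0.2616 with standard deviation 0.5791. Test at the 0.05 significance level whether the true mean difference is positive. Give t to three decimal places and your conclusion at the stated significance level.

H0: μ_d = 0; H1: μ_d > 0 (paired t-test on the differences, right-tailed).
t = d̄/(s_d/√n) = 0.2616/(0.5791/√33) = 2.595
df = n − 1 = 32
p-value = P(T ≥ 2.595) ≈ 0.007
Since p ≈ 0.007 < α = 0.05, reject H0; the evidence is statistically significant.

t = 2.595; reject H0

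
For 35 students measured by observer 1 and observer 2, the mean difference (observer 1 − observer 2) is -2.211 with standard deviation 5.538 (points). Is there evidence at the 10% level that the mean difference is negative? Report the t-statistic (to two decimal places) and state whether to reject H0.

t = -2.36; reject H0

H0: μ_d = 0; H1: μ_d < 0 (paired t-test on the differences, left-tailed).
t = d̄/(s_d/√n) = -2.211/(5.538/√35) = -2.36
df = n − 1 = 34
p-value = P(T ≤ -2.36) ≈ 0.012
Since p ≈ 0.012 < α = 0.1, reject H0; the evidence is statistically significant.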